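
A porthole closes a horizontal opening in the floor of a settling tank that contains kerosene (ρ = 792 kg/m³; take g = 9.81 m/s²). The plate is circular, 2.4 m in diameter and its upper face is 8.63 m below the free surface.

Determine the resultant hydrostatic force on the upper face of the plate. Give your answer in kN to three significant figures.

F ≈ 303 kN

γ = ρg = 792 × 9.81 / 1000 = 7.76952 kN/m³.
The plate is horizontal, so pressure is uniform at p = γ·h = 7.76952 × 8.63 = 67.051 kN/m².
A = π(1.2)² = 4.52389 m².
F = p·A = 67.051 × 4.52389 = 303.331 kN.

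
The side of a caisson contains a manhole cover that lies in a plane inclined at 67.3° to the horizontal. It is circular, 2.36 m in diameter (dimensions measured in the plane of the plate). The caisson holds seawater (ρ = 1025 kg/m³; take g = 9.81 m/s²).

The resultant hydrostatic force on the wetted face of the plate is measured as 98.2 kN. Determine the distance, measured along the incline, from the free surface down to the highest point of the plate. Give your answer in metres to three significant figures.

γ = ρg = 1025 × 9.81 / 1000 = 10.05525 kN/m³.
A = π(1.18)² = 4.37435 m².
From F = γ·h_c·A, the centroid depth is h_c = 98.2/(10.05525 × 4.37435) = 2.23257 m.
Let θ = 67.3° be the plate's angle to the horizontal; measure y along the incline from where the plane meets the free surface. Vertical depth h = y·sinθ with sinθ = 0.922538.
Along the incline, y_c = h_c/sinθ = 2.23257/0.922538 = 2.42003 m.
The centroid is at the centre, 1.18 m below the top of the plate, so the highest point sits at y_top = 2.42003 − 1.18 = 1.24003 m along the incline.

y_top ≈ 1.24 m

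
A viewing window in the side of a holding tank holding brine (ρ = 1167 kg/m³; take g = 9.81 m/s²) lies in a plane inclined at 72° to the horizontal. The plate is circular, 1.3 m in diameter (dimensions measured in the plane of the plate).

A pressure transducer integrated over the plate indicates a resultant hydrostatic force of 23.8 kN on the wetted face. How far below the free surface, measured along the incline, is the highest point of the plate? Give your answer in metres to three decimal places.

γ = ρg = 1167 × 9.81 / 1000 = 11.44827 kN/m³.
A = π(0.65)² = 1.32732 m².
From F = γ·h_c·A, the centroid depth is h_c = 23.8/(11.44827 × 1.32732) = 1.56625 m.
Let θ = 72° be the plate's angle to the horizontal; measure y along the incline from where the plane meets the free surface. Vertical depth h = y·sinθ with sinθ = 0.951057.
Along the incline, y_c = h_c/sinθ = 1.56625/0.951057 = 1.64685 m.
The centroid is at the centre, 0.65 m below the top of the plate, so the highest point sits at y_top = 1.64685 − 0.65 = 0.99685 m along the incline.

y_top ≈ 0.997 m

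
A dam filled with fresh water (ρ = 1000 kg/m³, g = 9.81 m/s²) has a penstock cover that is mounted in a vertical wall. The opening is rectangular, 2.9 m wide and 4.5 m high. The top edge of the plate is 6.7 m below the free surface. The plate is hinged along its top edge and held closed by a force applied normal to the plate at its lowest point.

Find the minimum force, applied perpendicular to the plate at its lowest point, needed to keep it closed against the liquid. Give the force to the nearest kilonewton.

γ = ρg = 1000 × 9.81 = 9810 N/m³ = 9.81 kN/m³.
The centroid lies 4.5/2 = 2.25 m below the top edge, so the centroid depth is h_c = 6.7 + 2.25 = 8.95 m.
A = 2.9 × 4.5 = 13.05 m².
Resultant F = γ·h_c·A = 9.81 × 8.95 × 13.05 = 1145.78 kN.
I_c = b·h³/12 = 2.9 × 4.5³/12 = 22.0219 m⁴.
Centre of pressure: y_p = y_c + I_c/(y_c·A) = 8.95 + 22.0219/(8.95 × 13.05) = 8.95 + 0.188548 = 9.13855 m along the plane.
The resultant acts 2.25 + 0.188548 = 2.43855 m (along the plate) below the hinge at the top edge, so the moment about the hinge is M = F × 2.43855 = 1145.78 × 2.43855 = 2794.04 kN·m.
A normal force at the bottom, 4.5 m from the hinge, must supply this moment: P = 2794.04/4.5 = 620.898 kN.

P ≈ 621 kN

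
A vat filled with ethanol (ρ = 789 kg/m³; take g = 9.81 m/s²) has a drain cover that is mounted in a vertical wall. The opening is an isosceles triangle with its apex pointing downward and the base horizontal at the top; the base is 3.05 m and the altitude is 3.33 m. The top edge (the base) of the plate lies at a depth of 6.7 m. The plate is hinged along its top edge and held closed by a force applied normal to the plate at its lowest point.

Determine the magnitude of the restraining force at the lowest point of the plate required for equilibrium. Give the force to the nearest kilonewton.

γ = ρg = 789 × 9.81 / 1000 = 7.74009 kN/m³.
With the apex down, the centroid sits h/3 = 3.33/3 = 1.11 m below the base (the top edge), so the centroid depth is h_c = 6.7 + 1.11 = 7.81 m.
A = ½ × 3.05 × 3.33 = 5.07825 m².
Resultant F = γ·h_c·A = 7.74009 × 7.81 × 5.07825 = 306.981 kN.
I_c = b·h³/36 = 3.05 × 3.33³/36 = 3.12846 m⁴.
Centre of pressure: y_p = y_c + I_c/(y_c·A) = 7.81 + 3.12846/(7.81 × 5.07825) = 7.81 + 0.0788797 = 7.88888 m along the plane.
The resultant acts 1.11 + 0.0788797 = 1.18888 m (along the plate) below the hinge at the top edge, so the moment about the hinge is M = F × 1.18888 = 306.981 × 1.18888 = 364.964 kN·m.
A normal force at the bottom, 3.33 m from the hinge, must supply this moment: P = 364.964/3.33 = 109.599 kN.

P ≈ 110 kN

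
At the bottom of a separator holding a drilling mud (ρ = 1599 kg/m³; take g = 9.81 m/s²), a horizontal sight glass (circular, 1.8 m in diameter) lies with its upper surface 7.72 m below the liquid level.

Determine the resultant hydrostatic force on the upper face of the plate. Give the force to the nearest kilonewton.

F ≈ 308 kN

γ = ρg = 1599 × 9.81 / 1000 = 15.68619 kN/m³.
The plate is horizontal, so pressure is uniform at p = γ·h = 15.68619 × 7.72 = 121.097 kN/m².
A = π(0.9)² = 2.54469 m².
F = p·A = 121.097 × 2.54469 = 308.154 kN.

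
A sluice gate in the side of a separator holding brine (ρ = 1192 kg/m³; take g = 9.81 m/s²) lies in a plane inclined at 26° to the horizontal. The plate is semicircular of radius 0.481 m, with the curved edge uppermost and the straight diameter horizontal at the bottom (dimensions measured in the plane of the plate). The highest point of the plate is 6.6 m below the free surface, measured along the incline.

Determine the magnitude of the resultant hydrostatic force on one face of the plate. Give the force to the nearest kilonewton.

γ = ρg = 1192 × 9.81 / 1000 = 11.69352 kN/m³.
Let θ = 26° be the plate's angle to the horizontal; measure y along the incline from where the plane meets the free surface. Vertical depth h = y·sinθ with sinθ = 0.438371.
The centroid lies 4r/(3π) = 0.204143 m above the diameter, so r − 4r/(3π) = 0.481 − 0.204143 = 0.276857 m below the topmost point, so y_c = 6.6 + 0.276857 = 6.87686 m and h_c = 6.87686 × 0.438371 = 3.01462 m.
A = πr²/2 = π × 0.481²/2 = 0.363421 m².
Resultant F = γ·h_c·A = 11.69352 × 3.01462 × 0.363421 = 12.8111 kN.

F ≈ 13 kN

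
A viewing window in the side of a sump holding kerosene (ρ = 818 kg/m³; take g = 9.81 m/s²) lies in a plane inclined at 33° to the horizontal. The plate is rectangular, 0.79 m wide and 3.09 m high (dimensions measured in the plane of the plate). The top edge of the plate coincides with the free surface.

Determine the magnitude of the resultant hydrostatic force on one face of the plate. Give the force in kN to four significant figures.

F ≈ 16.48 kN

γ = ρg = 818 × 9.81 / 1000 = 8.02458 kN/m³.
Let θ = 33° be the plate's angle to the horizontal; measure y along the incline from where the plane meets the free surface. Vertical depth h = y·sinθ with sinθ = 0.544639.
The centroid lies 3.09/2 = 1.545 m below the top edge, so y_c = 1.545 m and h_c = 1.545 × 0.544639 = 0.841467 m.
A = 0.79 × 3.09 = 2.4411 m².
Resultant F = γ·h_c·A = 8.02458 × 0.841467 × 2.4411 = 16.4833 kN.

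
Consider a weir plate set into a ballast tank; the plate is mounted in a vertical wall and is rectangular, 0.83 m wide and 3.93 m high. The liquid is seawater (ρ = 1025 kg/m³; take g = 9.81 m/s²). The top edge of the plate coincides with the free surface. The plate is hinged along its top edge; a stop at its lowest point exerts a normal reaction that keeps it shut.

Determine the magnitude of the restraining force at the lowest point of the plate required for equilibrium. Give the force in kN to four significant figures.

γ = ρg = 1025 × 9.81 / 1000 = 10.05525 kN/m³.
The centroid lies 3.93/2 = 1.965 m below the top edge, so the centroid depth is h_c = 1.965 m.
A = 0.83 × 3.93 = 3.2619 m².
Resultant F = γ·h_c·A = 10.05525 × 1.965 × 3.2619 = 64.4505 kN.
I_c = b·h³/12 = 0.83 × 3.93³/12 = 4.19831 m⁴.
Centre of pressure: y_p = y_c + I_c/(y_c·A) = 1.965 + 4.19831/(1.965 × 3.2619) = 1.965 + 0.655 = 2.62 m along the plane.
The resultant acts 1.965 + 0.655 = 2.62 m (along the plate) below the hinge at the top edge, so the moment about the hinge is M = F × 2.62 = 64.4505 × 2.62 = 168.86 kN·m.
A normal force at the bottom, 3.93 m from the hinge, must supply this moment: P = 168.86/3.93 = 42.9669 kN.

P ≈ 42.97 kN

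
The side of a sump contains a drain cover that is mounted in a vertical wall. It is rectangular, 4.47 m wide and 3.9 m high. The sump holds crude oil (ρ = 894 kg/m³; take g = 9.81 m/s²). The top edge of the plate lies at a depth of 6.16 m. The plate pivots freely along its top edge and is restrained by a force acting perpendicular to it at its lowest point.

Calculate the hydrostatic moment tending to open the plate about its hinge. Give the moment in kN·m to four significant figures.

M ≈ 2612 kN·m

γ = ρg = 894 × 9.81 / 1000 = 8.77014 kN/m³.
The centroid lies 3.9/2 = 1.95 m below the top edge, so the centroid depth is h_c = 6.16 + 1.95 = 8.11 m.
A = 4.47 × 3.9 = 17.433 m².
Resultant F = γ·h_c·A = 8.77014 × 8.11 × 17.433 = 1239.94 kN.
I_c = b·h³/12 = 4.47 × 3.9³/12 = 22.0963 m⁴.
Centre of pressure: y_p = y_c + I_c/(y_c·A) = 8.11 + 22.0963/(8.11 × 17.433) = 8.11 + 0.156288 = 8.26629 m along the plane.
The resultant acts 1.95 + 0.156288 = 2.10629 m (along the plate) below the hinge at the top edge, so the moment about the hinge is M = F × 2.10629 = 1239.94 × 2.10629 = 2611.67 kN·m.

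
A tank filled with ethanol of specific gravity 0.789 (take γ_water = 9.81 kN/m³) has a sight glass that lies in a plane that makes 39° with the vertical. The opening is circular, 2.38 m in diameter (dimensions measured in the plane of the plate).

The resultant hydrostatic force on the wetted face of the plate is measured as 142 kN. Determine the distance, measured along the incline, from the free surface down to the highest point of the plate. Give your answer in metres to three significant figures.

y_top ≈ 4.12 m

γ = 0.789 × 9.81 = 7.74009 kN/m³.
A = π(1.19)² = 4.44881 m².
From F = γ·h_c·A, the centroid depth is h_c = 142/(7.74009 × 4.44881) = 4.12381 m.
The plate makes 39° with the vertical, i.e. θ = 90° − 39° = 51° to the horizontal. Measuring y along the incline from the free-surface line, vertical depth h = y·sinθ with sinθ = 0.777146.
Along the incline, y_c = h_c/sinθ = 4.12381/0.777146 = 5.30635 m.
The centroid is at the centre, 1.19 m below the top of the plate, so the highest point sits at y_top = 5.30635 − 1.19 = 4.11635 m along the incline.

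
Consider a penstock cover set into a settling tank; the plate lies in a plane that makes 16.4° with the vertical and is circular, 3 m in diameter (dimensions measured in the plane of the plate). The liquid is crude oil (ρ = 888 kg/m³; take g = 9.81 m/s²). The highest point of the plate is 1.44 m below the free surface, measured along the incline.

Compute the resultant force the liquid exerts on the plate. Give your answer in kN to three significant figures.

F ≈ 174 kN

γ = ρg = 888 × 9.81 / 1000 = 8.71128 kN/m³.
The plate makes 16.4° with the vertical, i.e. θ = 90° − 16.4° = 73.6° to the horizontal. Measuring y along the incline from the free-surface line, vertical depth h = y·sinθ with sinθ = 0.959314.
The centroid is at the centre, 1.5 m below the top of the plate, so y_c = 1.44 + 1.5 = 2.94 m and h_c = 2.94 × 0.959314 = 2.82038 m.
A = π(1.5)² = 7.06858 m².
Resultant F = γ·h_c·A = 8.71128 × 2.82038 × 7.06858 = 173.669 kN.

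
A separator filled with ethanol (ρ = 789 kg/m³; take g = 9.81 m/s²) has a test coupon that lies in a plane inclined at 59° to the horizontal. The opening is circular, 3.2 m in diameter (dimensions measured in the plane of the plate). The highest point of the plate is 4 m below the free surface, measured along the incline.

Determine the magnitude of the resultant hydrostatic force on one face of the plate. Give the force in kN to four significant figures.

γ = ρg = 789 × 9.81 / 1000 = 7.74009 kN/m³.
Let θ = 59° be the plate's angle to the horizontal; measure y along the incline from where the plane meets the free surface. Vertical depth h = y·sinθ with sinθ = 0.857167.
The centroid is at the centre, 1.6 m below the top of the plate, so y_c = 4 + 1.6 = 5.6 m and h_c = 5.6 × 0.857167 = 4.80014 m.
A = π(1.6)² = 8.04248 m².
Resultant F = γ·h_c·A = 7.74009 × 4.80014 × 8.04248 = 298.806 kN.

F ≈ 298.8 kN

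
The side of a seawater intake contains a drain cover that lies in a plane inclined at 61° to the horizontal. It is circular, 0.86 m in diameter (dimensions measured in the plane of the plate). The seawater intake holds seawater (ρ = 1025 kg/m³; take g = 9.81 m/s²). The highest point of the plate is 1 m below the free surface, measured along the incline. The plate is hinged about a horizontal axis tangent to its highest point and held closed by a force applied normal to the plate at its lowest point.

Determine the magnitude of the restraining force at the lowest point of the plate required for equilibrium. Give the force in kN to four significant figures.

P ≈ 3.927 kN

γ = ρg = 1025 × 9.81 / 1000 = 10.05525 kN/m³.
Let θ = 61° be the plate's angle to the horizontal; measure y along the incline from where the plane meets the free surface. Vertical depth h = y·sinθ with sinθ = 0.874620.
The centroid is at the centre, 0.43 m below the top of the plate, so y_c = 1 + 0.43 = 1.43 m and h_c = 1.43 × 0.874620 = 1.25071 m.
A = π(0.43)² = 0.58088 m².
Resultant F = γ·h_c·A = 10.05525 × 1.25071 × 0.58088 = 7.30526 kN.
I_c = πr⁴/4 = π × 0.43⁴/4 = 0.0268512 m⁴.
Centre of pressure: y_p = y_c + I_c/(y_c·A) = 1.43 + 0.0268512/(1.43 × 0.58088) = 1.43 + 0.0323252 = 1.46233 m along the plane.
The resultant acts 0.43 + 0.0323252 = 0.462325 m (along the plate) below the hinge at the top edge, so the moment about the hinge is M = F × 0.462325 = 7.30526 × 0.462325 = 3.3774 kN·m.
A normal force at the bottom, 0.86 m from the hinge, must supply this moment: P = 3.3774/0.86 = 3.92721 kN.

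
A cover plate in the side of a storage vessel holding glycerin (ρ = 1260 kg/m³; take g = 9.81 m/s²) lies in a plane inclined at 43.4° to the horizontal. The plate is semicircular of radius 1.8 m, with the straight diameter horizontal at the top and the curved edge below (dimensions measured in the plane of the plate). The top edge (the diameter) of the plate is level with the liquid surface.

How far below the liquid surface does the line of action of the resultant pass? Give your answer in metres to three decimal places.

h_p = 0.729 m

γ = ρg = 1260 × 9.81 / 1000 = 12.3606 kN/m³.
Let θ = 43.4° be the plate's angle to the horizontal; measure y along the incline from where the plane meets the free surface. Vertical depth h = y·sinθ with sinθ = 0.687088.
The centroid of a semicircle lies 4r/(3π) = 0.763944 m from the diameter, here below the top edge, so y_c = 0.763944 m and h_c = 0.763944 × 0.687088 = 0.524897 m.
A = πr²/2 = π × 1.8²/2 = 5.08938 m².
Resultant F = γ·h_c·A = 12.3606 × 0.524897 × 5.08938 = 33.0201 kN.
I_c = (π/8 − 8/(9π))·r⁴ = 0.109757 × 1.8⁴ = 1.15219 m⁴.
Centre of pressure: y_p = y_c + I_c/(y_c·A) = 0.763944 + 1.15219/(0.763944 × 5.08938) = 0.763944 + 0.296345 = 1.06029 m along the plane.
Vertically, h_p = y_p·sinθ = 1.06029 × 0.687088 = 0.728513 m.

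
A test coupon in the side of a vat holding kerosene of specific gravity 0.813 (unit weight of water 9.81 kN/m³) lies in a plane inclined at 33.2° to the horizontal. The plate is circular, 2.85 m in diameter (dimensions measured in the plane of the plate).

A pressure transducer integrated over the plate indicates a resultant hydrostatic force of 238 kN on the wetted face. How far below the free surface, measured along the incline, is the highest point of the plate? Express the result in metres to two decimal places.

γ = 0.813 × 9.81 = 7.97553 kN/m³.
A = π(1.425)² = 6.3794 m².
From F = γ·h_c·A, the centroid depth is h_c = 238/(7.97553 × 6.3794) = 4.67776 m.
Let θ = 33.2° be the plate's angle to the horizontal; measure y along the incline from where the plane meets the free surface. Vertical depth h = y·sinθ with sinθ = 0.547563.
Along the incline, y_c = h_c/sinθ = 4.67776/0.547563 = 8.54287 m.
The centroid is at the centre, 1.425 m below the top of the plate, so the highest point sits at y_top = 8.54287 − 1.425 = 7.11787 m along the incline.

y_top ≈ 7.12 m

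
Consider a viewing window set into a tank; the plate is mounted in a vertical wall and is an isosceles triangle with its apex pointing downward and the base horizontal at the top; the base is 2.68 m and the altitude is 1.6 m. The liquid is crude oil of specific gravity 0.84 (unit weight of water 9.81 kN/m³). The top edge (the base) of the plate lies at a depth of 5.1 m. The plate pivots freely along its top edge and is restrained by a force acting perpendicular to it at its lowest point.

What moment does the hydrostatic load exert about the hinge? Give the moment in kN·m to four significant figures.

M ≈ 55.59 kN·m

γ = 0.84 × 9.81 = 8.2404 kN/m³.
With the apex down, the centroid sits h/3 = 1.6/3 = 0.533333 m below the base (the top edge), so the centroid depth is h_c = 5.1 + 0.533333 = 5.63333 m.
A = ½ × 2.68 × 1.6 = 2.144 m².
Resultant F = γ·h_c·A = 8.2404 × 5.63333 × 2.144 = 99.5264 kN.
I_c = b·h³/36 = 2.68 × 1.6³/36 = 0.304924 m⁴.
Centre of pressure: y_p = y_c + I_c/(y_c·A) = 5.63333 + 0.304924/(5.63333 × 2.144) = 5.63333 + 0.0252465 = 5.65858 m along the plane.
The resultant acts 0.533333 + 0.0252465 = 0.558579 m (along the plate) below the hinge at the top edge, so the moment about the hinge is M = F × 0.558579 = 99.5264 × 0.558579 = 55.5934 kN·m.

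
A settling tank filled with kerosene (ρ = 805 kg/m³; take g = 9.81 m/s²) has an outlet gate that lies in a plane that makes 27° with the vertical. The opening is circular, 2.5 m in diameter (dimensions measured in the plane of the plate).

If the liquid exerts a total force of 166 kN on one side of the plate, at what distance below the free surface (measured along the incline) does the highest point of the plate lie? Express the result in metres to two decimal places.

γ = ρg = 805 × 9.81 / 1000 = 7.89705 kN/m³.
A = π(1.25)² = 4.90874 m².
From F = γ·h_c·A, the centroid depth is h_c = 166/(7.89705 × 4.90874) = 4.28226 m.
The plate makes 27° with the vertical, i.e. θ = 90° − 27° = 63° to the horizontal. Measuring y along the incline from the free-surface line, vertical depth h = y·sinθ with sinθ = 0.891007.
Along the incline, y_c = h_c/sinθ = 4.28226/0.891007 = 4.80609 m.
The centroid is at the centre, 1.25 m below the top of the plate, so the highest point sits at y_top = 4.80609 − 1.25 = 3.55609 m along the incline.

y_top ≈ 3.56 m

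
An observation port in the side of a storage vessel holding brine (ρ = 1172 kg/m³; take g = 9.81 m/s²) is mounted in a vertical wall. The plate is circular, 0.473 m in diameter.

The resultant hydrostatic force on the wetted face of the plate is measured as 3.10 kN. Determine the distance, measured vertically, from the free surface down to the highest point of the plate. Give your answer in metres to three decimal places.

γ = ρg = 1172 × 9.81 / 1000 = 11.49732 kN/m³.
A = π(0.2365)² = 0.175716 m².
From F = γ·h_c·A, the centroid depth is h_c = 3.10/(11.49732 × 0.175716) = 1.53445 m.
The centroid is at the centre, 0.2365 m below the top of the plate, so the highest point sits at h_top = 1.53445 − 0.2365 = 1.29795 m below the surface.

d_top ≈ 1.298 m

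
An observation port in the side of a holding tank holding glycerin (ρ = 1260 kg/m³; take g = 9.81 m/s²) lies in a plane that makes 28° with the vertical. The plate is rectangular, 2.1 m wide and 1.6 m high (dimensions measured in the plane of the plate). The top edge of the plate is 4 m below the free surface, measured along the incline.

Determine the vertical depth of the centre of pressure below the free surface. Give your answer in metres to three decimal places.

γ = ρg = 1260 × 9.81 / 1000 = 12.3606 kN/m³.
The plate makes 28° with the vertical, i.e. θ = 90° − 28° = 62° to the horizontal. Measuring y along the incline from the free-surface line, vertical depth h = y·sinθ with sinθ = 0.882948.
The centroid lies 1.6/2 = 0.8 m below the top edge, so y_c = 4 + 0.8 = 4.8 m and h_c = 4.8 × 0.882948 = 4.23815 m.
A = 2.1 × 1.6 = 3.36 m².
Resultant F = γ·h_c·A = 12.3606 × 4.23815 × 3.36 = 176.017 kN.
I_c = b·h³/12 = 2.1 × 1.6³/12 = 0.7168 m⁴.
Centre of pressure: y_p = y_c + I_c/(y_c·A) = 4.8 + 0.7168/(4.8 × 3.36) = 4.8 + 0.0444444 = 4.84444 m along the plane.
Vertically, h_p = y_p·sinθ = 4.84444 × 0.882948 = 4.27739 m.

h_p = 4.277 m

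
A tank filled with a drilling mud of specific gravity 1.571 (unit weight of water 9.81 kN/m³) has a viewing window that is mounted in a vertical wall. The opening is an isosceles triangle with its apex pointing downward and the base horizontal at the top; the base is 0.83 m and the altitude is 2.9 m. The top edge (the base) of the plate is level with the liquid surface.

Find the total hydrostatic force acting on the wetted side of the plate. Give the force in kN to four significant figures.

F ≈ 17.93 kN

γ = 1.571 × 9.81 = 15.41151 kN/m³.
With the apex down, the centroid sits h/3 = 2.9/3 = 0.966667 m below the base (the top edge), so the centroid depth is h_c = 0.966667 m.
A = ½ × 0.83 × 2.9 = 1.2035 m².
Resultant F = γ·h_c·A = 15.41151 × 0.966667 × 1.2035 = 17.9295 kN.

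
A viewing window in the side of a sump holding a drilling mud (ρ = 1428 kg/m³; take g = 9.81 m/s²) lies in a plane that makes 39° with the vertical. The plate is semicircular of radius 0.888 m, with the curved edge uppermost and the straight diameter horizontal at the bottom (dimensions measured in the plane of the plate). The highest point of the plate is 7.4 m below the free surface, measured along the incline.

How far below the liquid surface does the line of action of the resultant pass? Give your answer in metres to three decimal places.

γ = ρg = 1428 × 9.81 / 1000 = 14.00868 kN/m³.
The plate makes 39° with the vertical, i.e. θ = 90° − 39° = 51° to the horizontal. Measuring y along the incline from the free-surface line, vertical depth h = y·sinθ with sinθ = 0.777146.
The centroid lies 4r/(3π) = 0.376879 m above the diameter, so r − 4r/(3π) = 0.888 − 0.376879 = 0.511121 m below the topmost point, so y_c = 7.4 + 0.511121 = 7.91112 m and h_c = 7.91112 × 0.777146 = 6.1481 m.
A = πr²/2 = π × 0.888²/2 = 1.23864 m².
Resultant F = γ·h_c·A = 14.00868 × 6.1481 × 1.23864 = 106.68 kN.
I_c = (π/8 − 8/(9π))·r⁴ = 0.109757 × 0.888⁴ = 0.0682471 m⁴.
Centre of pressure: y_p = y_c + I_c/(y_c·A) = 7.91112 + 0.0682471/(7.91112 × 1.23864) = 7.91112 + 0.00696468 = 7.91808 m along the plane.
Vertically, h_p = y_p·sinθ = 7.91808 × 0.777146 = 6.1535 m.

h_p = 6.154 m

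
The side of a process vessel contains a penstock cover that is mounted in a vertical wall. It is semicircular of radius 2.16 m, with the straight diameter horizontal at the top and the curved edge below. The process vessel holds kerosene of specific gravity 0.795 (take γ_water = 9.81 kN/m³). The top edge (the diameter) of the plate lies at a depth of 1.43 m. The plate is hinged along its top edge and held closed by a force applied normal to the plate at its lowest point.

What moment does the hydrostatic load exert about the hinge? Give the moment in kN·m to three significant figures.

M ≈ 142 kN·m

γ = 0.795 × 9.81 = 7.79895 kN/m³.
The centroid of a semicircle lies 4r/(3π) = 0.916732 m from the diameter, here below the top edge, so the centroid depth is h_c = 1.43 + 0.916732 = 2.34673 m.
A = πr²/2 = π × 2.16²/2 = 7.32871 m².
Resultant F = γ·h_c·A = 7.79895 × 2.34673 × 7.32871 = 134.13 kN.
I_c = (π/8 − 8/(9π))·r⁴ = 0.109757 × 2.16⁴ = 2.38917 m⁴.
Centre of pressure: y_p = y_c + I_c/(y_c·A) = 2.34673 + 2.38917/(2.34673 × 7.32871) = 2.34673 + 0.138917 = 2.48565 m along the plane.
The resultant acts 0.916732 + 0.138917 = 1.05565 m (along the plate) below the hinge at the top edge, so the moment about the hinge is M = F × 1.05565 = 134.13 × 1.05565 = 141.594 kN·m.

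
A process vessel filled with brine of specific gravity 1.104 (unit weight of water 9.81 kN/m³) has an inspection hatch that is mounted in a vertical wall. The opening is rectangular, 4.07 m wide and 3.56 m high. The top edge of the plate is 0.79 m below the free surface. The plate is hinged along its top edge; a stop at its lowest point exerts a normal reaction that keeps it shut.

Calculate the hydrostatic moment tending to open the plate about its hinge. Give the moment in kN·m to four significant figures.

M ≈ 883.6 kN·m

γ = 1.104 × 9.81 = 10.83024 kN/m³.
The centroid lies 3.56/2 = 1.78 m below the top edge, so the centroid depth is h_c = 0.79 + 1.78 = 2.57 m.
A = 4.07 × 3.56 = 14.4892 m².
Resultant F = γ·h_c·A = 10.83024 × 2.57 × 14.4892 = 403.288 kN.
I_c = b·h³/12 = 4.07 × 3.56³/12 = 15.3025 m⁴.
Centre of pressure: y_p = y_c + I_c/(y_c·A) = 2.57 + 15.3025/(2.57 × 14.4892) = 2.57 + 0.410946 = 2.98095 m along the plane.
The resultant acts 1.78 + 0.410946 = 2.19095 m (along the plate) below the hinge at the top edge, so the moment about the hinge is M = F × 2.19095 = 403.288 × 2.19095 = 883.584 kN·m.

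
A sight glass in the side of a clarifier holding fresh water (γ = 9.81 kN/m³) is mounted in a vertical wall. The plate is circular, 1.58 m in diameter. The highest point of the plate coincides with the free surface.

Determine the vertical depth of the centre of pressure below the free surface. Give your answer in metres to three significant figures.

h_p = 0.988 m

γ = 9.81 kN/m³.
The centroid is at the centre, 0.79 m below the top of the plate, so the centroid depth is h_c = 0.79 m.
A = π(0.79)² = 1.96067 m².
Resultant F = γ·h_c·A = 9.81 × 0.79 × 1.96067 = 15.195 kN.
I_c = πr⁴/4 = π × 0.79⁴/4 = 0.305913 m⁴.
Centre of pressure: y_p = y_c + I_c/(y_c·A) = 0.79 + 0.305913/(0.79 × 1.96067) = 0.79 + 0.1975 = 0.9875 m along the plane.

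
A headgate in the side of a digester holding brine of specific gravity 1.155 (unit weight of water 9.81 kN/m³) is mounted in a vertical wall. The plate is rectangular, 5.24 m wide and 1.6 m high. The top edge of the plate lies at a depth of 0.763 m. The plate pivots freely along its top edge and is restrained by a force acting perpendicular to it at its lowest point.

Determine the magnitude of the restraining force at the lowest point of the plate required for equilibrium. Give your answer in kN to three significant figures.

P ≈ 86.9 kN

γ = 1.155 × 9.81 = 11.33055 kN/m³.
The centroid lies 1.6/2 = 0.8 m below the top edge, so the centroid depth is h_c = 0.763 + 0.8 = 1.563 m.
A = 5.24 × 1.6 = 8.384 m².
Resultant F = γ·h_c·A = 11.33055 × 1.563 × 8.384 = 148.478 kN.
I_c = b·h³/12 = 5.24 × 1.6³/12 = 1.78859 m⁴.
Centre of pressure: y_p = y_c + I_c/(y_c·A) = 1.563 + 1.78859/(1.563 × 8.384) = 1.563 + 0.13649 = 1.69949 m along the plane.
The resultant acts 0.8 + 0.13649 = 0.93649 m (along the plate) below the hinge at the top edge, so the moment about the hinge is M = F × 0.93649 = 148.478 × 0.93649 = 139.048 kN·m.
A normal force at the bottom, 1.6 m from the hinge, must supply this moment: P = 139.048/1.6 = 86.905 kN.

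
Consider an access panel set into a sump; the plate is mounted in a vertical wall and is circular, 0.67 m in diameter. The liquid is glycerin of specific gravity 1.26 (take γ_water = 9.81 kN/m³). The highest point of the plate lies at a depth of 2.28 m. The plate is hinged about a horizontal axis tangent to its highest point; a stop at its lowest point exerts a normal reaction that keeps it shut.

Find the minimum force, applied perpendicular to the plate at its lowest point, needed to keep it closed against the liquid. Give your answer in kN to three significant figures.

γ = 1.26 × 9.81 = 12.3606 kN/m³.
The centroid is at the centre, 0.335 m below the top of the plate, so the centroid depth is h_c = 2.28 + 0.335 = 2.615 m.
A = π(0.335)² = 0.352565 m².
Resultant F = γ·h_c·A = 12.3606 × 2.615 × 0.352565 = 11.3959 kN.
I_c = πr⁴/4 = π × 0.335⁴/4 = 0.00989166 m⁴.
Centre of pressure: y_p = y_c + I_c/(y_c·A) = 2.615 + 0.00989166/(2.615 × 0.352565) = 2.615 + 0.010729 = 2.62573 m along the plane.
The resultant acts 0.335 + 0.010729 = 0.345729 m (along the plate) below the hinge at the top edge, so the moment about the hinge is M = F × 0.345729 = 11.3959 × 0.345729 = 3.93989 kN·m.
A normal force at the bottom, 0.67 m from the hinge, must supply this moment: P = 3.93989/0.67 = 5.88043 kN.

P ≈ 5.88 kN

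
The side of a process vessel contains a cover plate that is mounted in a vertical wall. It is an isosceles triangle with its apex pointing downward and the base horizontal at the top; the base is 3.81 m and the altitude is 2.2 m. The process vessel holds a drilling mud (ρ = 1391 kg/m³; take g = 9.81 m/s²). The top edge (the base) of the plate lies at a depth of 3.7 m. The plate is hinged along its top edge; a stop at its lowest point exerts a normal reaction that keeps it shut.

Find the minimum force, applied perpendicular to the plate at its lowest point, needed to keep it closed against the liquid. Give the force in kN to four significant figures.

P ≈ 91.50 kN

γ = ρg = 1391 × 9.81 / 1000 = 13.64571 kN/m³.
With the apex down, the centroid sits h/3 = 2.2/3 = 0.733333 m below the base (the top edge), so the centroid depth is h_c = 3.7 + 0.733333 = 4.43333 m.
A = ½ × 3.81 × 2.2 = 4.191 m².
Resultant F = γ·h_c·A = 13.64571 × 4.43333 × 4.191 = 253.538 kN.
I_c = b·h³/36 = 3.81 × 2.2³/36 = 1.12691 m⁴.
Centre of pressure: y_p = y_c + I_c/(y_c·A) = 4.43333 + 1.12691/(4.43333 × 4.191) = 4.43333 + 0.0606515 = 4.49398 m along the plane.
The resultant acts 0.733333 + 0.0606515 = 0.793984 m (along the plate) below the hinge at the top edge, so the moment about the hinge is M = F × 0.793984 = 253.538 × 0.793984 = 201.305 kN·m.
A normal force at the bottom, 2.2 m from the hinge, must supply this moment: P = 201.305/2.2 = 91.5023 kN.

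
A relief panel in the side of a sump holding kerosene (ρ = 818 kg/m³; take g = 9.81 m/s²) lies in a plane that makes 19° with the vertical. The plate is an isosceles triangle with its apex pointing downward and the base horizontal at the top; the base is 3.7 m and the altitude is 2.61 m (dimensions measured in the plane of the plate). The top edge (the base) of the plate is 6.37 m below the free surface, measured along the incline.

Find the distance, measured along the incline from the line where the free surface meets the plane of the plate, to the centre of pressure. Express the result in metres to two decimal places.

y_p = 7.29 m

γ = ρg = 818 × 9.81 / 1000 = 8.02458 kN/m³.
The plate makes 19° with the vertical, i.e. θ = 90° − 19° = 71° to the horizontal. Measuring y along the incline from the free-surface line, vertical depth h = y·sinθ with sinθ = 0.945519.
With the apex down, the centroid sits h/3 = 2.61/3 = 0.87 m below the base (the top edge), so y_c = 6.37 + 0.87 = 7.24 m and h_c = 7.24 × 0.945519 = 6.84556 m.
A = ½ × 3.7 × 2.61 = 4.8285 m².
Resultant F = γ·h_c·A = 8.02458 × 6.84556 × 4.8285 = 265.243 kN.
I_c = b·h³/36 = 3.7 × 2.61³/36 = 1.82735 m⁴.
Centre of pressure: y_p = y_c + I_c/(y_c·A) = 7.24 + 1.82735/(7.24 × 4.8285) = 7.24 + 0.0522722 = 7.29227 m along the plane.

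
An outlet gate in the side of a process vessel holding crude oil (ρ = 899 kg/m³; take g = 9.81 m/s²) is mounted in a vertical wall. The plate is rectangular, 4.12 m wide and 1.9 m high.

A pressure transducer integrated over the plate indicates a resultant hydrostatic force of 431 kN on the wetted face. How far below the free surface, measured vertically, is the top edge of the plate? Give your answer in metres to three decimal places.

γ = ρg = 899 × 9.81 / 1000 = 8.81919 kN/m³.
A = 4.12 × 1.9 = 7.828 m².
From F = γ·h_c·A, the centroid depth is h_c = 431/(8.81919 × 7.828) = 6.24306 m.
The centroid lies 1.9/2 = 0.95 m below the top edge, so the top edge sits at h_top = 6.24306 − 0.95 = 5.29306 m below the surface.

d_top ≈ 5.293 m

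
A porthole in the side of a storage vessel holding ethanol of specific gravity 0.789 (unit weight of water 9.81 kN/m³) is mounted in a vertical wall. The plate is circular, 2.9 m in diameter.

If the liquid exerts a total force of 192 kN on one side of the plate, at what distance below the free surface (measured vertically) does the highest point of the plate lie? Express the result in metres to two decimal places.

γ = 0.789 × 9.81 = 7.74009 kN/m³.
A = π(1.45)² = 6.6052 m².
From F = γ·h_c·A, the centroid depth is h_c = 192/(7.74009 × 6.6052) = 3.75551 m.
The centroid is at the centre, 1.45 m below the top of the plate, so the highest point sits at h_top = 3.75551 − 1.45 = 2.30551 m below the surface.

d_top ≈ 2.31 m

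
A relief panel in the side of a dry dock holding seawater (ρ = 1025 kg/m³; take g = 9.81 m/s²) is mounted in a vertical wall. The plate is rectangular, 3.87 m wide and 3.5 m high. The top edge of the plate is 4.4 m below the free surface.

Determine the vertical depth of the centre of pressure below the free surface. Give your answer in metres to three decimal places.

γ = ρg = 1025 × 9.81 / 1000 = 10.05525 kN/m³.
The centroid lies 3.5/2 = 1.75 m below the top edge, so the centroid depth is h_c = 4.4 + 1.75 = 6.15 m.
A = 3.87 × 3.5 = 13.545 m².
Resultant F = γ·h_c·A = 10.05525 × 6.15 × 13.545 = 837.62 kN.
I_c = b·h³/12 = 3.87 × 3.5³/12 = 13.8272 m⁴.
Centre of pressure: y_p = y_c + I_c/(y_c·A) = 6.15 + 13.8272/(6.15 × 13.545) = 6.15 + 0.165989 = 6.31599 m along the plane.

h_p = 6.316 m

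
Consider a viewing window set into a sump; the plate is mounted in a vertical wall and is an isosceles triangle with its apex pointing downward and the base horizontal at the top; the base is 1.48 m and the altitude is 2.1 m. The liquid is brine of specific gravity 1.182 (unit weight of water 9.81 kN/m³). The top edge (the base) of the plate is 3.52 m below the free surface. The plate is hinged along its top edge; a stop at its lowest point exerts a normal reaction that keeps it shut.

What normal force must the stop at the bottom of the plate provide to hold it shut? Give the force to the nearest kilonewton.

P ≈ 27 kN

γ = 1.182 × 9.81 = 11.59542 kN/m³.
With the apex down, the centroid sits h/3 = 2.1/3 = 0.7 m below the base (the top edge), so the centroid depth is h_c = 3.52 + 0.7 = 4.22 m.
A = ½ × 1.48 × 2.1 = 1.554 m².
Resultant F = γ·h_c·A = 11.59542 × 4.22 × 1.554 = 76.0414 kN.
I_c = b·h³/36 = 1.48 × 2.1³/36 = 0.38073 m⁴.
Centre of pressure: y_p = y_c + I_c/(y_c·A) = 4.22 + 0.38073/(4.22 × 1.554) = 4.22 + 0.0580569 = 4.27806 m along the plane.
The resultant acts 0.7 + 0.0580569 = 0.758057 m (along the plate) below the hinge at the top edge, so the moment about the hinge is M = F × 0.758057 = 76.0414 × 0.758057 = 57.6437 kN·m.
A normal force at the bottom, 2.1 m from the hinge, must supply this moment: P = 57.6437/2.1 = 27.4494 kN.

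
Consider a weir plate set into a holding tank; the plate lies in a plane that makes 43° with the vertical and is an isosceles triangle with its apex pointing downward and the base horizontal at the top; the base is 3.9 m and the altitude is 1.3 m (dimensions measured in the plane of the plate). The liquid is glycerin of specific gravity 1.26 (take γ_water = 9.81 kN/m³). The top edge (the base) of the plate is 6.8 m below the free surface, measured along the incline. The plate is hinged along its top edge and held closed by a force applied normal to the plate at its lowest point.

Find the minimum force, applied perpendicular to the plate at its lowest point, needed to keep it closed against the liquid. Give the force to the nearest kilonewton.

P ≈ 57 kN

γ = 1.26 × 9.81 = 12.3606 kN/m³.
The plate makes 43° with the vertical, i.e. θ = 90° − 43° = 47° to the horizontal. Measuring y along the incline from the free-surface line, vertical depth h = y·sinθ with sinθ = 0.731354.
With the apex down, the centroid sits h/3 = 1.3/3 = 0.433333 m below the base (the top edge), so y_c = 6.8 + 0.433333 = 7.23333 m and h_c = 7.23333 × 0.731354 = 5.29012 m.
A = ½ × 3.9 × 1.3 = 2.535 m².
Resultant F = γ·h_c·A = 12.3606 × 5.29012 × 2.535 = 165.761 kN.
I_c = b·h³/36 = 3.9 × 1.3³/36 = 0.238008 m⁴.
Centre of pressure: y_p = y_c + I_c/(y_c·A) = 7.23333 + 0.238008/(7.23333 × 2.535) = 7.23333 + 0.01298 = 7.24631 m along the plane.
The resultant acts 0.433333 + 0.01298 = 0.446313 m (along the plate) below the hinge at the top edge, so the moment about the hinge is M = F × 0.446313 = 165.761 × 0.446313 = 73.9813 kN·m.
A normal force at the bottom, 1.3 m from the hinge, must supply this moment: P = 73.9813/1.3 = 56.9087 kN.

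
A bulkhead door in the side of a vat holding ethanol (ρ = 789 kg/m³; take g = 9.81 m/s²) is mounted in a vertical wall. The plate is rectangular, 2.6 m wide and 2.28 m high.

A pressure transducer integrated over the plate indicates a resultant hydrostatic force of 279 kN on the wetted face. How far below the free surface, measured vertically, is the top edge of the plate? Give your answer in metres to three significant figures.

d_top ≈ 4.94 m

γ = ρg = 789 × 9.81 / 1000 = 7.74009 kN/m³.
A = 2.6 × 2.28 = 5.928 m².
From F = γ·h_c·A, the centroid depth is h_c = 279/(7.74009 × 5.928) = 6.08065 m.
The centroid lies 2.28/2 = 1.14 m below the top edge, so the top edge sits at h_top = 6.08065 − 1.14 = 4.94065 m below the surface.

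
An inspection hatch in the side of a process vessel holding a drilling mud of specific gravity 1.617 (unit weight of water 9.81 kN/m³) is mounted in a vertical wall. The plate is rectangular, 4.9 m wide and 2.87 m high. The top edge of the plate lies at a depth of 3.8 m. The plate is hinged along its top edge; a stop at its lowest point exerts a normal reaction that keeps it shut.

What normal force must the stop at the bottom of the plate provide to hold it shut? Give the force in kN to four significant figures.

γ = 1.617 × 9.81 = 15.86277 kN/m³.
The centroid lies 2.87/2 = 1.435 m below the top edge, so the centroid depth is h_c = 3.8 + 1.435 = 5.235 m.
A = 4.9 × 2.87 = 14.063 m².
Resultant F = γ·h_c·A = 15.86277 × 5.235 × 14.063 = 1167.81 kN.
I_c = b·h³/12 = 4.9 × 2.87³/12 = 9.65296 m⁴.
Centre of pressure: y_p = y_c + I_c/(y_c·A) = 5.235 + 9.65296/(5.235 × 14.063) = 5.235 + 0.131119 = 5.36612 m along the plane.
The resultant acts 1.435 + 0.131119 = 1.56612 m (along the plate) below the hinge at the top edge, so the moment about the hinge is M = F × 1.56612 = 1167.81 × 1.56612 = 1828.93 kN·m.
A normal force at the bottom, 2.87 m from the hinge, must supply this moment: P = 1828.93/2.87 = 637.258 kN.

P ≈ 637.3 kN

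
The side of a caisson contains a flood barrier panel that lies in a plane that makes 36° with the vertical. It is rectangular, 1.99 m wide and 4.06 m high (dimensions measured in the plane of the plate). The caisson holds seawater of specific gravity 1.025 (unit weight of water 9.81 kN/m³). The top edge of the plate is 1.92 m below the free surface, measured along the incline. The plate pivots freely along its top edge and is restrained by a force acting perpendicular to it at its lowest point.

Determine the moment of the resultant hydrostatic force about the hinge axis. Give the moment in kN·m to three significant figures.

γ = 1.025 × 9.81 = 10.05525 kN/m³.
The plate makes 36° with the vertical, i.e. θ = 90° − 36° = 54° to the horizontal. Measuring y along the incline from the free-surface line, vertical depth h = y·sinθ with sinθ = 0.809017.
The centroid lies 4.06/2 = 2.03 m below the top edge, so y_c = 1.92 + 2.03 = 3.95 m and h_c = 3.95 × 0.809017 = 3.19562 m.
A = 1.99 × 4.06 = 8.0794 m².
Resultant F = γ·h_c·A = 10.05525 × 3.19562 × 8.0794 = 259.613 kN.
I_c = b·h³/12 = 1.99 × 4.06³/12 = 11.0981 m⁴.
Centre of pressure: y_p = y_c + I_c/(y_c·A) = 3.95 + 11.0981/(3.95 × 8.0794) = 3.95 + 0.347754 = 4.29775 m along the plane.
The resultant acts 2.03 + 0.347754 = 2.37775 m (along the plate) below the hinge at the top edge, so the moment about the hinge is M = F × 2.37775 = 259.613 × 2.37775 = 617.295 kN·m.

M ≈ 617 kN·m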